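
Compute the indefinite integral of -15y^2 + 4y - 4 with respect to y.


Reverse power rule on each term:
  ∫ -15y^2 dy = -5y^3
  ∫ 4y dy = 2y^2
  ∫ -4 dy = -4y
F(y) = -5y^3 + 2y^2 - 4y + C


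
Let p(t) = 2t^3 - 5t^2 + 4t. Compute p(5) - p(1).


p(5) = 145
p(1) = 1
p(5) - p(1) = 145 - 1 = 144


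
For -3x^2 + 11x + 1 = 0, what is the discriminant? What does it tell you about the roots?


D = b^2 - 4ac = (11)^2 - 4(-3)(1) = 121 + 12 = 133
Since D > 0: two distinct irrational roots


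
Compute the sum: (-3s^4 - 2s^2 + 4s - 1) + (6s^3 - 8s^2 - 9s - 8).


Align terms by degree and add:
  -3s^4 - 2s^2 + 4s - 1
+ 6s^3 - 8s^2 - 9s - 8
= -3s^4 + 6s^3 - 10s^2 - 5s - 9


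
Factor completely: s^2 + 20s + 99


Roots satisfy r1 + r2 = -b/a = -20 and r1*r2 = c/a = 99.
So r1 = -11, r2 = -9.
s^2 + 20s + 99 = (s - r1)(s - r2) = (s + 11)(s + 9)


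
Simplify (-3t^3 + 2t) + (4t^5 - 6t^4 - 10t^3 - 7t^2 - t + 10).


Align terms by degree and add:
  -3t^3 + 2t
+ 4t^5 - 6t^4 - 10t^3 - 7t^2 - t + 10
= 4t^5 - 6t^4 - 13t^3 - 7t^2 + t + 10


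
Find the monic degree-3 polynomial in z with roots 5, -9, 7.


p(z) = (z - 5)(z + 9)(z - 7)
Expand: z^3 - 3z^2 - 73z + 315


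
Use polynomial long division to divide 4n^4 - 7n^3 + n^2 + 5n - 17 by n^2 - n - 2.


(4n^4 - 7n^3 + n^2 + 5n - 17) / (n^2 - n - 2)
Step 1: 4n^2 * (n^2 - n - 2) = 4n^4 - 4n^3 - 8n^2; subtract.
Step 2: -3n * (n^2 - n - 2) = -3n^3 + 3n^2 + 6n; subtract.
Step 3: 6 * (n^2 - n - 2) = 6n^2 - 6n - 12; subtract.
Quotient: 4n^2 - 3n + 6, Remainder: 5n - 5


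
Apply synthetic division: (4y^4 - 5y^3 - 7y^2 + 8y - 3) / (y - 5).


Synthetic division with c = 5. Coefficients: 4, -5, -7, 8, -3
Bring down 4.
  4 * 5 = 20; 20 - 5 = 15
  15 * 5 = 75; 75 - 7 = 68
  68 * 5 = 340; 340 + 8 = 348
  348 * 5 = 1740; 1740 - 3 = 1737
Quotient: 4y^3 + 15y^2 + 68y + 348, Remainder: 1737


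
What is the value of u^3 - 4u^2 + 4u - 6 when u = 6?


Using direct substitution:
  1 * (6)^3 = 216
  -4 * (6)^2 = -144
  4 * (6)^1 = 24
  constant: -6
Sum = 216 - 144 + 24 - 6 = 90


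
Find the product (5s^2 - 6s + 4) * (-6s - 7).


Distribute each term of the first polynomial:
  (5s^2)(-6s - 7) = -30s^3 - 35s^2
  (-6s)(-6s - 7) = 36s^2 + 42s
  (4)(-6s - 7) = -24s - 28
Sum: -30s^3 + s^2 + 18s - 28


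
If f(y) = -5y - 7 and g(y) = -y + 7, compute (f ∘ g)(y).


Substitute g(y) into f:
f(g(y)) = -5*(-y + 7) + (-7)
Expand and combine: 5y - 42


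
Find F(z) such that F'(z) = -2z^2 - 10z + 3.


Reverse power rule on each term:
  ∫ -2z^2 dz = -(2/3)z^3
  ∫ -10z dz = -5z^2
  ∫ 3 dz = 3z
F(z) = -(2/3)z^3 - 5z^2 + 3z + C


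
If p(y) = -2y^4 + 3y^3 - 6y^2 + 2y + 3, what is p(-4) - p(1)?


p(-4) = -805
p(1) = 0
p(-4) - p(1) = -805 = -805


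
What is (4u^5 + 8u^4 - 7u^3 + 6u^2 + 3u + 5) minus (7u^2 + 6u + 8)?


Distribute the minus sign:
  (4u^5 + 8u^4 - 7u^3 + 6u^2 + 3u + 5)
- (7u^2 + 6u + 8)
Negate second polynomial: -7u^2 - 6u - 8
Add: 4u^5 + 8u^4 - 7u^3 - u^2 - 3u - 3


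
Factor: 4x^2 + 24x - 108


Roots satisfy r1 + r2 = -b/a = -6 and r1*r2 = c/a = -27.
So r1 = -9, r2 = 3.
4x^2 + 24x - 108 = 4(x - r1)(x - r2) = 4(x + 9)(x - 3)


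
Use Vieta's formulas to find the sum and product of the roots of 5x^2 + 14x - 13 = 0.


For ax^2+bx+c=0: sum = -b/a, product = c/a.
a=5, b=14, c=-13
Sum = -(14)/5 = -14/5
Product = (-13)/5 = -13/5


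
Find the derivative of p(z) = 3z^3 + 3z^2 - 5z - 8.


Apply the power rule term by term:
  d/dz(3z^3) = 9z^2
  d/dz(3z^2) = 6z
  d/dz(-5z) = -5
  d/dz(-8) = 0
p'(z) = 9z^2 + 6z - 5


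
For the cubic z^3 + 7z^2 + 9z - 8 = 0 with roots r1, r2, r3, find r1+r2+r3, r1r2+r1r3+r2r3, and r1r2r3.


Monic cubic z^3+bz^2+cz+d=0: sum=-b, pairwise sum=c, product=-d.
b=7, c=9, d=-8
r1+r2+r3 = -7
r1r2+r1r3+r2r3 = 9
r1r2r3 = 8


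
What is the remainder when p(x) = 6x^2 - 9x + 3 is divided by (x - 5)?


By the Remainder Theorem, the remainder equals p(5):
  6*(5)^2 = 150
  -9*(5)^1 = -45
  constant: 3
Sum: 150 - 45 + 3 = 108


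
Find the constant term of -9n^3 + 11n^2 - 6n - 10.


Read off the constant term: -10


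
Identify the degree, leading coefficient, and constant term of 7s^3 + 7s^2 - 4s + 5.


Highest power of s is 3, with coefficient 7. Constant term is 5.
Degree = 3, leading coefficient = 7, constant term = 5


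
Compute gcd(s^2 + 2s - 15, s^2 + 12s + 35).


Factor each:
  s^2 + 2s - 15 = (s + 5)(s - 3)
  s^2 + 12s + 35 = (s + 5)(s + 7)
Common monic factor: s + 5


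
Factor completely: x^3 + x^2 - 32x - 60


Try integer roots (divisors of -60). x=6: p(6)=0.
Divide out (x - 6): quotient is x^2 + 7x + 10.
Factor the quadratic: (x + 2)(x + 5)
Result: (x - 6)(x + 2)(x + 5)


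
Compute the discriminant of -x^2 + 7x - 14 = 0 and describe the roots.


D = b^2 - 4ac = (7)^2 - 4(-1)(-14) = 49 - 56 = -7
Since D < 0: two complex conjugate roots (no real roots)


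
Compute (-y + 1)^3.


Expand (-y + 1)^3 by repeated multiplication:
  (-y + 1)^2 = y^2 - 2y + 1
= -y^3 + 3y^2 - 3y + 1


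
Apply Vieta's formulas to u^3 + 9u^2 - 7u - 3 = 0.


Monic cubic u^3+bu^2+cu+d=0: sum=-b, pairwise sum=c, product=-d.
b=9, c=-7, d=-3
r1+r2+r3 = -9
r1r2+r1r3+r2r3 = -7
r1r2r3 = 3


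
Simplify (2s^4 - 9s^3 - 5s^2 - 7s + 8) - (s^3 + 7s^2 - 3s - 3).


Distribute the minus sign:
  (2s^4 - 9s^3 - 5s^2 - 7s + 8)
- (s^3 + 7s^2 - 3s - 3)
Negate second polynomial: -s^3 - 7s^2 + 3s + 3
Add: 2s^4 - 10s^3 - 12s^2 - 4s + 11


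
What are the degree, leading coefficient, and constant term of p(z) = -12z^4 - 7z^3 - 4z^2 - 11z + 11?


Highest power of z is 4, with coefficient -12. Constant term is 11.
Degree = 4, leading coefficient = -12, constant term = 11


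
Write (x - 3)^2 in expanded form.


Expand (x - 3)^2 by repeated multiplication:
= x^2 - 6x + 9


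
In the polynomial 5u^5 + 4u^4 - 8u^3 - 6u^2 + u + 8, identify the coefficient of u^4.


Read off the coefficient of u^4: 4


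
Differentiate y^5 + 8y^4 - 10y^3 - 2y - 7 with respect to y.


Apply the power rule term by term:
  d/dy(y^5) = 5y^4
  d/dy(8y^4) = 32y^3
  d/dy(-10y^3) = -30y^2
  d/dy(-2y) = -2
  d/dy(-7) = 0
p'(y) = 5y^4 + 32y^3 - 30y^2 - 2


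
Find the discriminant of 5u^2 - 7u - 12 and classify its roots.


D = b^2 - 4ac = (-7)^2 - 4(5)(-12) = 49 + 240 = 289
Since D > 0: two distinct rational roots


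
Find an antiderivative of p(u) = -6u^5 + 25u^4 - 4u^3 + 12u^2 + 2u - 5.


Reverse power rule on each term:
  ∫ -6u^5 du = -u^6
  ∫ 25u^4 du = 5u^5
  ∫ -4u^3 du = -u^4
  ∫ 12u^2 du = 4u^3
  ∫ 2u du = u^2
  ∫ -5 du = -5u
F(u) = -u^6 + 5u^5 - u^4 + 4u^3 + u^2 - 5u + C


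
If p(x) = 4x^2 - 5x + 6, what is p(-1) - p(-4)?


p(-1) = 15
p(-4) = 90
p(-1) - p(-4) = 15 - 90 = -75


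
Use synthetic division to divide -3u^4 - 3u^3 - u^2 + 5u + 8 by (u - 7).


Synthetic division with c = 7. Coefficients: -3, -3, -1, 5, 8
Bring down -3.
  -3 * 7 = -21; -21 - 3 = -24
  -24 * 7 = -168; -168 - 1 = -169
  -169 * 7 = -1183; -1183 + 5 = -1178
  -1178 * 7 = -8246; -8246 + 8 = -8238
Quotient: -3u^3 - 24u^2 - 169u - 1178, Remainder: -8238


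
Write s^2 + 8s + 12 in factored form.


Roots satisfy r1 + r2 = -b/a = -8 and r1*r2 = c/a = 12.
So r1 = -2, r2 = -6.
s^2 + 8s + 12 = (s - r1)(s - r2) = (s + 2)(s + 6)


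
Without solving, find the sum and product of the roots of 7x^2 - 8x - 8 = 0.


For ax^2+bx+c=0: sum = -b/a, product = c/a.
a=7, b=-8, c=-8
Sum = -(-8)/7 = 8/7
Product = (-8)/7 = -8/7


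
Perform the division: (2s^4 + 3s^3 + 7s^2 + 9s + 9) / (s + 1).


(2s^4 + 3s^3 + 7s^2 + 9s + 9) / (s + 1)
Step 1: 2s^3 * (s + 1) = 2s^4 + 2s^3; subtract.
Step 2: s^2 * (s + 1) = s^3 + s^2; subtract.
Step 3: 6s * (s + 1) = 6s^2 + 6s; subtract.
Step 4: 3 * (s + 1) = 3s + 3; subtract.
Quotient: 2s^3 + s^2 + 6s + 3, Remainder: 6


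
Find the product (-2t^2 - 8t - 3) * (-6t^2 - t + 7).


Distribute each term of the first polynomial:
  (-2t^2)(-6t^2 - t + 7) = 12t^4 + 2t^3 - 14t^2
  (-8t)(-6t^2 - t + 7) = 48t^3 + 8t^2 - 56t
  (-3)(-6t^2 - t + 7) = 18t^2 + 3t - 21
Sum: 12t^4 + 50t^3 + 12t^2 - 53t - 21


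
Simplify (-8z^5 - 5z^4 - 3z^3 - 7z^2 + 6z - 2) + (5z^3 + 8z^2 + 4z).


Align terms by degree and add:
  -8z^5 - 5z^4 - 3z^3 - 7z^2 + 6z - 2
+ 5z^3 + 8z^2 + 4z
= -8z^5 - 5z^4 + 2z^3 + z^2 + 10z - 2


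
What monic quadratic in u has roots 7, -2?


p(u) = (u - 7)(u + 2)
Expand: u^2 - 5u - 14


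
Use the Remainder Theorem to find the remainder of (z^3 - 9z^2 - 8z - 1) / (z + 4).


By the Remainder Theorem, the remainder equals p(-4):
  1*(-4)^3 = -64
  -9*(-4)^2 = -144
  -8*(-4)^1 = 32
  constant: -1
Sum: -64 - 144 + 32 - 1 = -177


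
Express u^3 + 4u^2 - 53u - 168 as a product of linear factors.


Try integer roots (divisors of -168). u=-8: p(-8)=0.
Divide out (u + 8): quotient is u^2 - 4u - 21.
Factor the quadratic: (u + 3)(u - 7)
Result: (u + 8)(u + 3)(u - 7)


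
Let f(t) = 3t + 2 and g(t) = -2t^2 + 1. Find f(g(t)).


Substitute g(t) into f:
f(g(t)) = 3*(-2t^2 + 1) + 2
Expand and combine: -6t^2 + 5


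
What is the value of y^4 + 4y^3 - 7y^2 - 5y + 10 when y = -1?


Using direct substitution:
  1 * (-1)^4 = 1
  4 * (-1)^3 = -4
  -7 * (-1)^2 = -7
  -5 * (-1)^1 = 5
  constant: 10
Sum = 1 - 4 - 7 + 5 + 10 = 5


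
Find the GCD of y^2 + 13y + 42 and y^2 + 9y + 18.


Factor each:
  y^2 + 13y + 42 = (y + 6)(y + 7)
  y^2 + 9y + 18 = (y + 6)(y + 3)
Common monic factor: y + 6


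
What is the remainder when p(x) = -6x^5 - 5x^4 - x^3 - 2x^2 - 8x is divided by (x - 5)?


By the Remainder Theorem, the remainder equals p(5):
  -6*(5)^5 = -18750
  -5*(5)^4 = -3125
  -1*(5)^3 = -125
  -2*(5)^2 = -50
  -8*(5)^1 = -40
  constant: 0
Sum: -18750 - 3125 - 125 - 50 - 40 + 0 = -22090


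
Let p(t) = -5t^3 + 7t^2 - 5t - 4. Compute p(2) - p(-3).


p(2) = -26
p(-3) = 209
p(2) - p(-3) = -26 - 209 = -235


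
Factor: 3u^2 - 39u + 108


Roots satisfy r1 + r2 = -b/a = 13 and r1*r2 = c/a = 36.
So r1 = 9, r2 = 4.
3u^2 - 39u + 108 = 3(u - r1)(u - r2) = 3(u - 9)(u - 4)


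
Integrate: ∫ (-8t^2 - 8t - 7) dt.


Reverse power rule on each term:
  ∫ -8t^2 dt = -(8/3)t^3
  ∫ -8t dt = -4t^2
  ∫ -7 dt = -7t
F(t) = -(8/3)t^3 - 4t^2 - 7t + C


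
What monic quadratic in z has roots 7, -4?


p(z) = (z - 7)(z + 4)
Expand: z^2 - 3z - 28


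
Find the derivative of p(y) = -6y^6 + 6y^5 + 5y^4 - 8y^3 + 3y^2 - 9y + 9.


Apply the power rule term by term:
  d/dy(-6y^6) = -36y^5
  d/dy(6y^5) = 30y^4
  d/dy(5y^4) = 20y^3
  d/dy(-8y^3) = -24y^2
  d/dy(3y^2) = 6y
  d/dy(-9y) = -9
  d/dy(9) = 0
p'(y) = -36y^5 + 30y^4 + 20y^3 - 24y^2 + 6y - 9


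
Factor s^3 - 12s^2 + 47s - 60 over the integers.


Try integer roots (divisors of -60). s=4: p(4)=0.
Divide out (s - 4): quotient is s^2 - 8s + 15.
Factor the quadratic: (s - 3)(s - 5)
Result: (s - 4)(s - 3)(s - 5)


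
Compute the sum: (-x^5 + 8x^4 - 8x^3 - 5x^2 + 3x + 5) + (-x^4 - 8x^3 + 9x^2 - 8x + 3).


Align terms by degree and add:
  -x^5 + 8x^4 - 8x^3 - 5x^2 + 3x + 5
  -x^4 - 8x^3 + 9x^2 - 8x + 3
= -x^5 + 7x^4 - 16x^3 + 4x^2 - 5x + 8


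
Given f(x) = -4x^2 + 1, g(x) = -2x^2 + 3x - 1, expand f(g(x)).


Substitute g(x) into f:
f(g(x)) = -4*(-2x^2 + 3x - 1)^2 + 1
(-2x^2 + 3x - 1)^2 = 4x^4 - 12x^3 + 13x^2 - 6x + 1
Expand and combine: -16x^4 + 48x^3 - 52x^2 + 24x - 3


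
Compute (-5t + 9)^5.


Expand (-5t + 9)^5 by repeated multiplication:
  (-5t + 9)^2 = 25t^2 - 90t + 81
  (-5t + 9)^3 = -125t^3 + 675t^2 - 1215t + 729
  (-5t + 9)^4 = 625t^4 - 4500t^3 + 12150t^2 - 14580t + 6561
= -3125t^5 + 28125t^4 - 101250t^3 + 182250t^2 - 164025t + 59049


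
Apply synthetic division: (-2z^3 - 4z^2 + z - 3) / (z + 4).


Synthetic division with c = -4. Coefficients: -2, -4, 1, -3
Bring down -2.
  -2 * -4 = 8; 8 - 4 = 4
  4 * -4 = -16; -16 + 1 = -15
  -15 * -4 = 60; 60 - 3 = 57
Quotient: -2z^2 + 4z - 15, Remainder: 57


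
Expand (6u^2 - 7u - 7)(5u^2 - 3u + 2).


Distribute each term of the first polynomial:
  (6u^2)(5u^2 - 3u + 2) = 30u^4 - 18u^3 + 12u^2
  (-7u)(5u^2 - 3u + 2) = -35u^3 + 21u^2 - 14u
  (-7)(5u^2 - 3u + 2) = -35u^2 + 21u - 14
Sum: 30u^4 - 53u^3 - 2u^2 + 7u - 14


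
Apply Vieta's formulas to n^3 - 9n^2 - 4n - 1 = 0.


Monic cubic n^3+bn^2+cn+d=0: sum=-b, pairwise sum=c, product=-d.
b=-9, c=-4, d=-1
r1+r2+r3 = 9
r1r2+r1r3+r2r3 = -4
r1r2r3 = 1


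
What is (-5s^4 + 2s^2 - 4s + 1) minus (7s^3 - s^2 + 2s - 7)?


Distribute the minus sign:
  (-5s^4 + 2s^2 - 4s + 1)
- (7s^3 - s^2 + 2s - 7)
Negate second polynomial: -7s^3 + s^2 - 2s + 7
Add: -5s^4 - 7s^3 + 3s^2 - 6s + 8


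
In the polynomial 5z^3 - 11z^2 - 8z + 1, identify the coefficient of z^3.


Read off the coefficient of z^3: 5


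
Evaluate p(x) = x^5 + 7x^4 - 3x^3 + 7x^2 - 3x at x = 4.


Using direct substitution:
  1 * (4)^5 = 1024
  7 * (4)^4 = 1792
  -3 * (4)^3 = -192
  7 * (4)^2 = 112
  -3 * (4)^1 = -12
  constant: 0
Sum = 1024 + 1792 - 192 + 112 - 12 + 0 = 2724


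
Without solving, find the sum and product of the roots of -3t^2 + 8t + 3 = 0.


For at^2+bt+c=0: sum = -b/a, product = c/a.
a=-3, b=8, c=3
Sum = -(8)/-3 = 8/3
Product = (3)/-3 = -1


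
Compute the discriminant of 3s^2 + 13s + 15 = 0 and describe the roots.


D = b^2 - 4ac = (13)^2 - 4(3)(15) = 169 - 180 = -11
Since D < 0: two complex conjugate roots (no real roots)


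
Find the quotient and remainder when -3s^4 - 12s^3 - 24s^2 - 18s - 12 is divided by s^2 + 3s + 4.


(-3s^4 - 12s^3 - 24s^2 - 18s - 12) / (s^2 + 3s + 4)
Step 1: -3s^2 * (s^2 + 3s + 4) = -3s^4 - 9s^3 - 12s^2; subtract.
Step 2: -3s * (s^2 + 3s + 4) = -3s^3 - 9s^2 - 12s; subtract.
Step 3: -3 * (s^2 + 3s + 4) = -3s^2 - 9s - 12; subtract.
Quotient: -3s^2 - 3s - 3, Remainder: 3s


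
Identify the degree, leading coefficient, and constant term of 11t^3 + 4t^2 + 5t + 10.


Highest power of t is 3, with coefficient 11. Constant term is 10.
Degree = 3, leading coefficient = 11, constant term = 10


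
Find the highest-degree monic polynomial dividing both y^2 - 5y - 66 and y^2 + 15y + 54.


Factor each:
  y^2 - 5y - 66 = (y + 6)(y - 11)
  y^2 + 15y + 54 = (y + 6)(y + 9)
Common monic factor: y + 6


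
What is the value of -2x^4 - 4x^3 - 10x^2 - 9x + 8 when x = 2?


Using direct substitution:
  -2 * (2)^4 = -32
  -4 * (2)^3 = -32
  -10 * (2)^2 = -40
  -9 * (2)^1 = -18
  constant: 8
Sum = -32 - 32 - 40 - 18 + 8 = -114


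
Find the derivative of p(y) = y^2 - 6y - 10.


Apply the power rule term by term:
  d/dy(y^2) = 2y
  d/dy(-6y) = -6
  d/dy(-10) = 0
p'(y) = 2y - 6


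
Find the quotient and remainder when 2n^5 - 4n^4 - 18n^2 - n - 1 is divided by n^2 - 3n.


(2n^5 - 4n^4 - 18n^2 - n - 1) / (n^2 - 3n)
Step 1: 2n^3 * (n^2 - 3n) = 2n^5 - 6n^4; subtract.
Step 2: 2n^2 * (n^2 - 3n) = 2n^4 - 6n^3; subtract.
Step 3: 6n * (n^2 - 3n) = 6n^3 - 18n^2; subtract.
Step 4: 0 * (n^2 - 3n) = 0; subtract.
Quotient: 2n^3 + 2n^2 + 6n, Remainder: -n - 1


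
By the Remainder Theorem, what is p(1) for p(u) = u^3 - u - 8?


By the Remainder Theorem, the remainder equals p(1):
  1*(1)^3 = 1
  0*(1)^2 = 0
  -1*(1)^1 = -1
  constant: -8
Sum: 1 + 0 - 1 - 8 = -8


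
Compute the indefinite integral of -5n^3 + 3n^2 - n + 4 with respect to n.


Reverse power rule on each term:
  ∫ -5n^3 dn = -(5/4)n^4
  ∫ 3n^2 dn = n^3
  ∫ -n dn = -(1/2)n^2
  ∫ 4 dn = 4n
F(n) = -(5/4)n^4 + n^3 - (1/2)n^2 + 4n + C


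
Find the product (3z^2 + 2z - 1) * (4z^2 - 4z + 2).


Distribute each term of the first polynomial:
  (3z^2)(4z^2 - 4z + 2) = 12z^4 - 12z^3 + 6z^2
  (2z)(4z^2 - 4z + 2) = 8z^3 - 8z^2 + 4z
  (-1)(4z^2 - 4z + 2) = -4z^2 + 4z - 2
Sum: 12z^4 - 4z^3 - 6z^2 + 8z - 2


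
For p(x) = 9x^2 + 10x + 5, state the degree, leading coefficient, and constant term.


Highest power of x is 2, with coefficient 9. Constant term is 5.
Degree = 2, leading coefficient = 9, constant term = 5


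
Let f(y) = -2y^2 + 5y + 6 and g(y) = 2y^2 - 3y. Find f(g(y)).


Substitute g(y) into f:
f(g(y)) = -2*(2y^2 - 3y)^2 + 5*(2y^2 - 3y) + 6
(2y^2 - 3y)^2 = 4y^4 - 12y^3 + 9y^2
Expand and combine: -8y^4 + 24y^3 - 8y^2 - 15y + 6


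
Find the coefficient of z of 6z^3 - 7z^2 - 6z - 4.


Read off the coefficient of z: -6


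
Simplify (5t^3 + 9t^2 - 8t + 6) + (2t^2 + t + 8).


Align terms by degree and add:
  5t^3 + 9t^2 - 8t + 6
+ 2t^2 + t + 8
= 5t^3 + 11t^2 - 7t + 14


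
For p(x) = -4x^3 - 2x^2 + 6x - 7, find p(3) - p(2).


p(3) = -115
p(2) = -35
p(3) - p(2) = -115 + 35 = -80


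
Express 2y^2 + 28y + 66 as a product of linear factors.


Roots satisfy r1 + r2 = -b/a = -14 and r1*r2 = c/a = 33.
So r1 = -11, r2 = -3.
2y^2 + 28y + 66 = 2(y - r1)(y - r2) = 2(y + 11)(y + 3)


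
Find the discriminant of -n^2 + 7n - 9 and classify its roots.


D = b^2 - 4ac = (7)^2 - 4(-1)(-9) = 49 - 36 = 13
Since D > 0: two distinct irrational roots


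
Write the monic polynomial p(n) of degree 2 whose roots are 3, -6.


p(n) = (n - 3)(n + 6)
Expand: n^2 + 3n - 18


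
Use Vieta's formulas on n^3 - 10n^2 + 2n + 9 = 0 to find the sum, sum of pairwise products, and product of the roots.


Monic cubic n^3+bn^2+cn+d=0: sum=-b, pairwise sum=c, product=-d.
b=-10, c=2, d=9
r1+r2+r3 = 10
r1r2+r1r3+r2r3 = 2
r1r2r3 = -9


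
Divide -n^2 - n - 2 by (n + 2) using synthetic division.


Synthetic division with c = -2. Coefficients: -1, -1, -2
Bring down -1.
  -1 * -2 = 2; 2 - 1 = 1
  1 * -2 = -2; -2 - 2 = -4
Quotient: -n + 1, Remainder: -4


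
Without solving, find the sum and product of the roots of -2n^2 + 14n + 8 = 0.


For an^2+bn+c=0: sum = -b/a, product = c/a.
a=-2, b=14, c=8
Sum = -(14)/-2 = 7
Product = (8)/-2 = -4


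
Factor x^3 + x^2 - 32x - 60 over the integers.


Try integer roots (divisors of -60). x=6: p(6)=0.
Divide out (x - 6): quotient is x^2 + 7x + 10.
Factor the quadratic: (x + 5)(x + 2)
Result: (x - 6)(x + 5)(x + 2)


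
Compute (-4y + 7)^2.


Expand (-4y + 7)^2 by repeated multiplication:
= 16y^2 - 56y + 49


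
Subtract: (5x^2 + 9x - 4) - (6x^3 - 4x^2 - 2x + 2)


Distribute the minus sign:
  (5x^2 + 9x - 4)
- (6x^3 - 4x^2 - 2x + 2)
Negate second polynomial: -6x^3 + 4x^2 + 2x - 2
Add: -6x^3 + 9x^2 + 11x - 6


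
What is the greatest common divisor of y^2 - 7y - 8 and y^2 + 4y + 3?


Factor each:
  y^2 - 7y - 8 = (y + 1)(y - 8)
  y^2 + 4y + 3 = (y + 1)(y + 3)
Common monic factor: y + 1


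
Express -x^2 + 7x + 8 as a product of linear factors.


Roots satisfy r1 + r2 = -b/a = 7 and r1*r2 = c/a = -8.
So r1 = 8, r2 = -1.
-x^2 + 7x + 8 = -(x - r1)(x - r2) = -(x - 8)(x + 1)


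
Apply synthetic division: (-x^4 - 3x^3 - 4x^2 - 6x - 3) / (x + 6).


Synthetic division with c = -6. Coefficients: -1, -3, -4, -6, -3
Bring down -1.
  -1 * -6 = 6; 6 - 3 = 3
  3 * -6 = -18; -18 - 4 = -22
  -22 * -6 = 132; 132 - 6 = 126
  126 * -6 = -756; -756 - 3 = -759
Quotient: -x^3 + 3x^2 - 22x + 126, Remainder: -759


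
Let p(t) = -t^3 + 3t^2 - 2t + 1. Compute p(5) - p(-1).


p(5) = -59
p(-1) = 7
p(5) - p(-1) = -59 - 7 = -66


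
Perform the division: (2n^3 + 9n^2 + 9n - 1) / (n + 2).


(2n^3 + 9n^2 + 9n - 1) / (n + 2)
Step 1: 2n^2 * (n + 2) = 2n^3 + 4n^2; subtract.
Step 2: 5n * (n + 2) = 5n^2 + 10n; subtract.
Step 3: -1 * (n + 2) = -n - 2; subtract.
Quotient: 2n^2 + 5n - 1, Remainder: 1


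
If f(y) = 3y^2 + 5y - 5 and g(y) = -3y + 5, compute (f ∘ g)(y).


Substitute g(y) into f:
f(g(y)) = 3*(-3y + 5)^2 + 5*(-3y + 5) + (-5)
(-3y + 5)^2 = 9y^2 - 30y + 25
Expand and combine: 27y^2 - 105y + 95


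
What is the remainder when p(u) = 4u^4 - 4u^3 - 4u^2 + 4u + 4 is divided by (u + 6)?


By the Remainder Theorem, the remainder equals p(-6):
  4*(-6)^4 = 5184
  -4*(-6)^3 = 864
  -4*(-6)^2 = -144
  4*(-6)^1 = -24
  constant: 4
Sum: 5184 + 864 - 144 - 24 + 4 = 5884


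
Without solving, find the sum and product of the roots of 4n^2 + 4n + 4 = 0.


For an^2+bn+c=0: sum = -b/a, product = c/a.
a=4, b=4, c=4
Sum = -(4)/4 = -1
Product = (4)/4 = 1


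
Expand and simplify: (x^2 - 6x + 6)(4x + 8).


Distribute each term of the first polynomial:
  (x^2)(4x + 8) = 4x^3 + 8x^2
  (-6x)(4x + 8) = -24x^2 - 48x
  (6)(4x + 8) = 24x + 48
Sum: 4x^3 - 16x^2 - 24x + 48


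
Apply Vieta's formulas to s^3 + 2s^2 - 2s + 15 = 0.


Monic cubic s^3+bs^2+cs+d=0: sum=-b, pairwise sum=c, product=-d.
b=2, c=-2, d=15
r1+r2+r3 = -2
r1r2+r1r3+r2r3 = -2
r1r2r3 = -15


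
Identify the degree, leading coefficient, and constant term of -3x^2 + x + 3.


Highest power of x is 2, with coefficient -3. Constant term is 3.
Degree = 2, leading coefficient = -3, constant term = 3


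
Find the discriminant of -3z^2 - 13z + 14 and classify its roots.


D = b^2 - 4ac = (-13)^2 - 4(-3)(14) = 169 + 168 = 337
Since D > 0: two distinct irrational roots


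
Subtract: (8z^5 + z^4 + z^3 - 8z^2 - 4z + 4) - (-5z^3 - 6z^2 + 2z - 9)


Distribute the minus sign:
  (8z^5 + z^4 + z^3 - 8z^2 - 4z + 4)
- (-5z^3 - 6z^2 + 2z - 9)
Negate second polynomial: 5z^3 + 6z^2 - 2z + 9
Add: 8z^5 + z^4 + 6z^3 - 2z^2 - 6z + 13


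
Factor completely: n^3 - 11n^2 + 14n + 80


Try integer roots (divisors of 80). n=8: p(8)=0.
Divide out (n - 8): quotient is n^2 - 3n - 10.
Factor the quadratic: (n + 2)(n - 5)
Result: (n - 8)(n + 2)(n - 5)


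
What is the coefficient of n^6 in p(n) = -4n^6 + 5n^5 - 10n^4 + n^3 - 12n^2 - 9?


Read off the coefficient of n^6: -4


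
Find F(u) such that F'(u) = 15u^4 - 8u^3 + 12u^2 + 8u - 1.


Reverse power rule on each term:
  ∫ 15u^4 du = 3u^5
  ∫ -8u^3 du = -2u^4
  ∫ 12u^2 du = 4u^3
  ∫ 8u du = 4u^2
  ∫ -1 du = -u
F(u) = 3u^5 - 2u^4 + 4u^3 + 4u^2 - u + C


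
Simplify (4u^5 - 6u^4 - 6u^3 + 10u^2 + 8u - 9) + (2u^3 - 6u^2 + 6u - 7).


Align terms by degree and add:
  4u^5 - 6u^4 - 6u^3 + 10u^2 + 8u - 9
+ 2u^3 - 6u^2 + 6u - 7
= 4u^5 - 6u^4 - 4u^3 + 4u^2 + 14u - 16


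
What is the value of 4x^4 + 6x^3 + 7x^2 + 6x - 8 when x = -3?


Using direct substitution:
  4 * (-3)^4 = 324
  6 * (-3)^3 = -162
  7 * (-3)^2 = 63
  6 * (-3)^1 = -18
  constant: -8
Sum = 324 - 162 + 63 - 18 - 8 = 199


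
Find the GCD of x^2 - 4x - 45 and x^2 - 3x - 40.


Factor each:
  x^2 - 4x - 45 = (x + 5)(x - 9)
  x^2 - 3x - 40 = (x + 5)(x - 8)
Common monic factor: x + 5


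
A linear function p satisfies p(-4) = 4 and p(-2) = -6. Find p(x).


p(x) = mx + b. Using p(-4)=4, p(-2)=-6:
m = (4 + 6)/(-4 + 2) = 10/-2 = -5
b = 4 - m*(-4) = 4 - 20 = -16
p(x) = -5x - 16


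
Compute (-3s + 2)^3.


Expand (-3s + 2)^3 by repeated multiplication:
  (-3s + 2)^2 = 9s^2 - 12s + 4
= -27s^3 + 54s^2 - 36s + 8


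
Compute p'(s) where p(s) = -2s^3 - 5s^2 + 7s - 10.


Apply the power rule term by term:
  d/ds(-2s^3) = -6s^2
  d/ds(-5s^2) = -10s
  d/ds(7s) = 7
  d/ds(-10) = 0
p'(s) = -6s^2 - 10s + 7


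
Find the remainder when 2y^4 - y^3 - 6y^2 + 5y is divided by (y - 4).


By the Remainder Theorem, the remainder equals p(4):
  2*(4)^4 = 512
  -1*(4)^3 = -64
  -6*(4)^2 = -96
  5*(4)^1 = 20
  constant: 0
Sum: 512 - 64 - 96 + 20 + 0 = 372


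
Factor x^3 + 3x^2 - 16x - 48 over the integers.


Try integer roots (divisors of -48). x=4: p(4)=0.
Divide out (x - 4): quotient is x^2 + 7x + 12.
Factor the quadratic: (x + 3)(x + 4)
Result: (x - 4)(x + 3)(x + 4)


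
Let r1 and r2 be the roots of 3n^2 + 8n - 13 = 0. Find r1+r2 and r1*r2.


For an^2+bn+c=0: sum = -b/a, product = c/a.
a=3, b=8, c=-13
Sum = -(8)/3 = -8/3
Product = (-13)/3 = -13/3


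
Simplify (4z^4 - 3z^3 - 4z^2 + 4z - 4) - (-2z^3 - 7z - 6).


Distribute the minus sign:
  (4z^4 - 3z^3 - 4z^2 + 4z - 4)
- (-2z^3 - 7z - 6)
Negate second polynomial: 2z^3 + 7z + 6
Add: 4z^4 - z^3 - 4z^2 + 11z + 2


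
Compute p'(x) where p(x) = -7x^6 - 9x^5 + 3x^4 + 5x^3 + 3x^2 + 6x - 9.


Apply the power rule term by term:
  d/dx(-7x^6) = -42x^5
  d/dx(-9x^5) = -45x^4
  d/dx(3x^4) = 12x^3
  d/dx(5x^3) = 15x^2
  d/dx(3x^2) = 6x
  d/dx(6x) = 6
  d/dx(-9) = 0
p'(x) = -42x^5 - 45x^4 + 12x^3 + 15x^2 + 6x + 6


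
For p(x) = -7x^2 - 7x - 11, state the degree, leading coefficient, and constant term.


Highest power of x is 2, with coefficient -7. Constant term is -11.
Degree = 2, leading coefficient = -7, constant term = -11


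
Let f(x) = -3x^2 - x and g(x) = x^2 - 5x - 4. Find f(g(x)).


Substitute g(x) into f:
f(g(x)) = -3*(x^2 - 5x - 4)^2 + (-1)*(x^2 - 5x - 4)
(x^2 - 5x - 4)^2 = x^4 - 10x^3 + 17x^2 + 40x + 16
Expand and combine: -3x^4 + 30x^3 - 52x^2 - 115x - 44


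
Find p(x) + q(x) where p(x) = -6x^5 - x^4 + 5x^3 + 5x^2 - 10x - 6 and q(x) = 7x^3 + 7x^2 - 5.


Align terms by degree and add:
  -6x^5 - x^4 + 5x^3 + 5x^2 - 10x - 6
+ 7x^3 + 7x^2 - 5
= -6x^5 - x^4 + 12x^3 + 12x^2 - 10x - 11


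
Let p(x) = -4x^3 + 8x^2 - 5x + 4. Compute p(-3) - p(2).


p(-3) = 199
p(2) = -6
p(-3) - p(2) = 199 + 6 = 205


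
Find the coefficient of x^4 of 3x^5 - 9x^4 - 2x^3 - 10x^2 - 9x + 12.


Read off the coefficient of x^4: -9


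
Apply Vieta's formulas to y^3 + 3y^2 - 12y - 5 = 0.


Monic cubic y^3+by^2+cy+d=0: sum=-b, pairwise sum=c, product=-d.
b=3, c=-12, d=-5
r1+r2+r3 = -3
r1r2+r1r3+r2r3 = -12
r1r2r3 = 5


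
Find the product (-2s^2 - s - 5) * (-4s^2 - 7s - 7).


Distribute each term of the first polynomial:
  (-2s^2)(-4s^2 - 7s - 7) = 8s^4 + 14s^3 + 14s^2
  (-s)(-4s^2 - 7s - 7) = 4s^3 + 7s^2 + 7s
  (-5)(-4s^2 - 7s - 7) = 20s^2 + 35s + 35
Sum: 8s^4 + 18s^3 + 41s^2 + 42s + 35


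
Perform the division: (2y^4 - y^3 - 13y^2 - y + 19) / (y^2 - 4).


(2y^4 - y^3 - 13y^2 - y + 19) / (y^2 - 4)
Step 1: 2y^2 * (y^2 - 4) = 2y^4 - 8y^2; subtract.
Step 2: -y * (y^2 - 4) = -y^3 + 4y; subtract.
Step 3: -5 * (y^2 - 4) = -5y^2 + 20; subtract.
Quotient: 2y^2 - y - 5, Remainder: -5y - 1


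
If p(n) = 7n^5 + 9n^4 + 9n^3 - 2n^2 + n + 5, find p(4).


Using direct substitution:
  7 * (4)^5 = 7168
  9 * (4)^4 = 2304
  9 * (4)^3 = 576
  -2 * (4)^2 = -32
  1 * (4)^1 = 4
  constant: 5
Sum = 7168 + 2304 + 576 - 32 + 4 + 5 = 10025


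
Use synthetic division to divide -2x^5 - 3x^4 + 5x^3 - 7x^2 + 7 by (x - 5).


Synthetic division with c = 5. Coefficients: -2, -3, 5, -7, 0, 7
Bring down -2.
  -2 * 5 = -10; -10 - 3 = -13
  -13 * 5 = -65; -65 + 5 = -60
  -60 * 5 = -300; -300 - 7 = -307
  -307 * 5 = -1535; -1535 + 0 = -1535
  -1535 * 5 = -7675; -7675 + 7 = -7668
Quotient: -2x^4 - 13x^3 - 60x^2 - 307x - 1535, Remainder: -7668


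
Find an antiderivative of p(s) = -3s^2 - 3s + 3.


Reverse power rule on each term:
  ∫ -3s^2 ds = -s^3
  ∫ -3s ds = -(3/2)s^2
  ∫ 3 ds = 3s
F(s) = -s^3 - (3/2)s^2 + 3s + C


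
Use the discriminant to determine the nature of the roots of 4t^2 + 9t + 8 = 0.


D = b^2 - 4ac = (9)^2 - 4(4)(8) = 81 - 128 = -47
Since D < 0: two complex conjugate roots (no real roots)


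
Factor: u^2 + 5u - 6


Roots satisfy r1 + r2 = -b/a = -5 and r1*r2 = c/a = -6.
So r1 = 1, r2 = -6.
u^2 + 5u - 6 = (u - r1)(u - r2) = (u - 1)(u + 6)


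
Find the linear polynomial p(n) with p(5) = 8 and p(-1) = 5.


p(n) = mn + b. Using p(5)=8, p(-1)=5:
m = (8 - 5)/(5 + 1) = 3/6 = 1/2
b = 8 - m*(5) = 8 - 5/2 = 11/2
p(n) = (1/2)n + (11/2)


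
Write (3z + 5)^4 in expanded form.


Expand (3z + 5)^4 by repeated multiplication:
  (3z + 5)^2 = 9z^2 + 30z + 25
  (3z + 5)^3 = 27z^3 + 135z^2 + 225z + 125
= 81z^4 + 540z^3 + 1350z^2 + 1500z + 625


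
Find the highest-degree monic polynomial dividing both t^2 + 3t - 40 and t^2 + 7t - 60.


Factor each:
  t^2 + 3t - 40 = (t - 5)(t + 8)
  t^2 + 7t - 60 = (t - 5)(t + 12)
Common monic factor: t - 5


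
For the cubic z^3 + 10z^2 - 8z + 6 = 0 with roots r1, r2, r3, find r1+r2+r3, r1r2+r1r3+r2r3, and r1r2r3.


Monic cubic z^3+bz^2+cz+d=0: sum=-b, pairwise sum=c, product=-d.
b=10, c=-8, d=6
r1+r2+r3 = -10
r1r2+r1r3+r2r3 = -8
r1r2r3 = -6


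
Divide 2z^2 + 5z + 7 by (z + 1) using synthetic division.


Synthetic division with c = -1. Coefficients: 2, 5, 7
Bring down 2.
  2 * -1 = -2; -2 + 5 = 3
  3 * -1 = -3; -3 + 7 = 4
Quotient: 2z + 3, Remainder: 4


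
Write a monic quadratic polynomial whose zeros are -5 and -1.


p(n) = (n + 5)(n + 1)
Expand: n^2 + 6n + 5


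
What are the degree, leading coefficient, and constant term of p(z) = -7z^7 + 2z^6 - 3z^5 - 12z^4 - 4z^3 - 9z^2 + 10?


Highest power of z is 7, with coefficient -7. Constant term is 10.
Degree = 7, leading coefficient = -7, constant term = 10


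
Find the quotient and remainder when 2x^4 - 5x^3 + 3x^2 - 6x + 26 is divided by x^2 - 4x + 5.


(2x^4 - 5x^3 + 3x^2 - 6x + 26) / (x^2 - 4x + 5)
Step 1: 2x^2 * (x^2 - 4x + 5) = 2x^4 - 8x^3 + 10x^2; subtract.
Step 2: 3x * (x^2 - 4x + 5) = 3x^3 - 12x^2 + 15x; subtract.
Step 3: 5 * (x^2 - 4x + 5) = 5x^2 - 20x + 25; subtract.
Quotient: 2x^2 + 3x + 5, Remainder: -x + 1


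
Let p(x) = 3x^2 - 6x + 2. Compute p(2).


Using direct substitution:
  3 * (2)^2 = 12
  -6 * (2)^1 = -12
  constant: 2
Sum = 12 - 12 + 2 = 2


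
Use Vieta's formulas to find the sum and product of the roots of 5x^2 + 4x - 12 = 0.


For ax^2+bx+c=0: sum = -b/a, product = c/a.
a=5, b=4, c=-12
Sum = -(4)/5 = -4/5
Product = (-12)/5 = -12/5


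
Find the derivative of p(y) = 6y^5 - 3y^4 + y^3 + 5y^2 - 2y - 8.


Apply the power rule term by term:
  d/dy(6y^5) = 30y^4
  d/dy(-3y^4) = -12y^3
  d/dy(y^3) = 3y^2
  d/dy(5y^2) = 10y
  d/dy(-2y) = -2
  d/dy(-8) = 0
p'(y) = 30y^4 - 12y^3 + 3y^2 + 10y - 2


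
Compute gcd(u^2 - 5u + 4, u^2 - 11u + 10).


Factor each:
  u^2 - 5u + 4 = (u - 1)(u - 4)
  u^2 - 11u + 10 = (u - 1)(u - 10)
Common monic factor: u - 1


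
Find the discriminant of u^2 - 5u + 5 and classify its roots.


D = b^2 - 4ac = (-5)^2 - 4(1)(5) = 25 - 20 = 5
Since D > 0: two distinct irrational roots


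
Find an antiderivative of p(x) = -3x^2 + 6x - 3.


Reverse power rule on each term:
  ∫ -3x^2 dx = -x^3
  ∫ 6x dx = 3x^2
  ∫ -3 dx = -3x
F(x) = -x^3 + 3x^2 - 3x + C


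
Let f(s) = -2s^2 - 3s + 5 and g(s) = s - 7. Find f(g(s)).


Substitute g(s) into f:
f(g(s)) = -2*(s - 7)^2 + (-3)*(s - 7) + 5
(s - 7)^2 = s^2 - 14s + 49
Expand and combine: -2s^2 + 25s - 72


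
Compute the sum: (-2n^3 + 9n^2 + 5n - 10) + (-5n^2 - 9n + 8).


Align terms by degree and add:
  -2n^3 + 9n^2 + 5n - 10
  -5n^2 - 9n + 8
= -2n^3 + 4n^2 - 4n - 2


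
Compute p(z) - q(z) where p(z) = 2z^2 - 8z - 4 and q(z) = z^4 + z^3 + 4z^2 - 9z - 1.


Distribute the minus sign:
  (2z^2 - 8z - 4)
- (z^4 + z^3 + 4z^2 - 9z - 1)
Negate second polynomial: -z^4 - z^3 - 4z^2 + 9z + 1
Add: -z^4 - z^3 - 2z^2 + z - 3


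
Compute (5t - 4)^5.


Expand (5t - 4)^5 by repeated multiplication:
  (5t - 4)^2 = 25t^2 - 40t + 16
  (5t - 4)^3 = 125t^3 - 300t^2 + 240t - 64
  (5t - 4)^4 = 625t^4 - 2000t^3 + 2400t^2 - 1280t + 256
= 3125t^5 - 12500t^4 + 20000t^3 - 16000t^2 + 6400t - 1024


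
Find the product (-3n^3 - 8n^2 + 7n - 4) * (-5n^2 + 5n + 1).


Distribute each term of the first polynomial:
  (-3n^3)(-5n^2 + 5n + 1) = 15n^5 - 15n^4 - 3n^3
  (-8n^2)(-5n^2 + 5n + 1) = 40n^4 - 40n^3 - 8n^2
  (7n)(-5n^2 + 5n + 1) = -35n^3 + 35n^2 + 7n
  (-4)(-5n^2 + 5n + 1) = 20n^2 - 20n - 4
Sum: 15n^5 + 25n^4 - 78n^3 + 47n^2 - 13n - 4


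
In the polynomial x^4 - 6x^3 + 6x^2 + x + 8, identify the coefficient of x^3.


Read off the coefficient of x^3: -6


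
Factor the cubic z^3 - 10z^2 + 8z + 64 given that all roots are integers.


Try integer roots (divisors of 64). z=8: p(8)=0.
Divide out (z - 8): quotient is z^2 - 2z - 8.
Factor the quadratic: (z - 4)(z + 2)
Result: (z - 8)(z - 4)(z + 2)


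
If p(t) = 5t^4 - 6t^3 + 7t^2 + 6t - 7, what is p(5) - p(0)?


p(5) = 2573
p(0) = -7
p(5) - p(0) = 2573 + 7 = 2580


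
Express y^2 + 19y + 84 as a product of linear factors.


Roots satisfy r1 + r2 = -b/a = -19 and r1*r2 = c/a = 84.
So r1 = -7, r2 = -12.
y^2 + 19y + 84 = (y - r1)(y - r2) = (y + 7)(y + 12)


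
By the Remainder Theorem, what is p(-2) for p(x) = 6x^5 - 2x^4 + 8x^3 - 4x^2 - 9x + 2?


By the Remainder Theorem, the remainder equals p(-2):
  6*(-2)^5 = -192
  -2*(-2)^4 = -32
  8*(-2)^3 = -64
  -4*(-2)^2 = -16
  -9*(-2)^1 = 18
  constant: 2
Sum: -192 - 32 - 64 - 16 + 18 + 2 = -284


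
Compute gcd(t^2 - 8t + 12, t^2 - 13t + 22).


Factor each:
  t^2 - 8t + 12 = (t - 2)(t - 6)
  t^2 - 13t + 22 = (t - 2)(t - 11)
Common monic factor: t - 2


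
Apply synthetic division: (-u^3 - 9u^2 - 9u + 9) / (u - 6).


Synthetic division with c = 6. Coefficients: -1, -9, -9, 9
Bring down -1.
  -1 * 6 = -6; -6 - 9 = -15
  -15 * 6 = -90; -90 - 9 = -99
  -99 * 6 = -594; -594 + 9 = -585
Quotient: -u^2 - 15u - 99, Remainder: -585


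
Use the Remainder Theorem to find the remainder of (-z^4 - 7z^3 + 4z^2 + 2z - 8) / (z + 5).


By the Remainder Theorem, the remainder equals p(-5):
  -1*(-5)^4 = -625
  -7*(-5)^3 = 875
  4*(-5)^2 = 100
  2*(-5)^1 = -10
  constant: -8
Sum: -625 + 875 + 100 - 10 - 8 = 332


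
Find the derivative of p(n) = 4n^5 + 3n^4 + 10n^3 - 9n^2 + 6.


Apply the power rule term by term:
  d/dn(4n^5) = 20n^4
  d/dn(3n^4) = 12n^3
  d/dn(10n^3) = 30n^2
  d/dn(-9n^2) = -18n
  d/dn(6) = 0
p'(n) = 20n^4 + 12n^3 + 30n^2 - 18n


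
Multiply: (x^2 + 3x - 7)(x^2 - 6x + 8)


Distribute each term of the first polynomial:
  (x^2)(x^2 - 6x + 8) = x^4 - 6x^3 + 8x^2
  (3x)(x^2 - 6x + 8) = 3x^3 - 18x^2 + 24x
  (-7)(x^2 - 6x + 8) = -7x^2 + 42x - 56
Sum: x^4 - 3x^3 - 17x^2 + 66x - 56


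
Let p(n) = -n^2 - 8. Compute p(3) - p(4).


p(3) = -17
p(4) = -24
p(3) - p(4) = -17 + 24 = 7


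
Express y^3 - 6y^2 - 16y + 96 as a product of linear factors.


Try integer roots (divisors of 96). y=-4: p(-4)=0.
Divide out (y + 4): quotient is y^2 - 10y + 24.
Factor the quadratic: (y - 6)(y - 4)
Result: (y + 4)(y - 6)(y - 4)


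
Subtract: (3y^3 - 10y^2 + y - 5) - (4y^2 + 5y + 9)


Distribute the minus sign:
  (3y^3 - 10y^2 + y - 5)
- (4y^2 + 5y + 9)
Negate second polynomial: -4y^2 - 5y - 9
Add: 3y^3 - 14y^2 - 4y - 14


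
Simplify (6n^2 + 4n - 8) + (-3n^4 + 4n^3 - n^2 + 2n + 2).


Align terms by degree and add:
  6n^2 + 4n - 8
  -3n^4 + 4n^3 - n^2 + 2n + 2
= -3n^4 + 4n^3 + 5n^2 + 6n - 6


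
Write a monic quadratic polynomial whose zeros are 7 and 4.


p(s) = (s - 7)(s - 4)
Expand: s^2 - 11s + 28


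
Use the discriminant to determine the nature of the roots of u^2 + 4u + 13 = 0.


D = b^2 - 4ac = (4)^2 - 4(1)(13) = 16 - 52 = -36
Since D < 0: two complex conjugate roots (no real roots)


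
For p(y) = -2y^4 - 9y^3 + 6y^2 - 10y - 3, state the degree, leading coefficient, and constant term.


Highest power of y is 4, with coefficient -2. Constant term is -3.
Degree = 4, leading coefficient = -2, constant term = -3


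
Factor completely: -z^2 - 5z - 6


Roots satisfy r1 + r2 = -b/a = -5 and r1*r2 = c/a = 6.
So r1 = -2, r2 = -3.
-z^2 - 5z - 6 = -(z - r1)(z - r2) = -(z + 2)(z + 3)


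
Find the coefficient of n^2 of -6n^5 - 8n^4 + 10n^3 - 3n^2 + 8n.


Read off the coefficient of n^2: -3


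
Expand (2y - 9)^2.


Expand (2y - 9)^2 by repeated multiplication:
= 4y^2 - 36y + 81


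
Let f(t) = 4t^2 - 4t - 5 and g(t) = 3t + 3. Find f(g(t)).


Substitute g(t) into f:
f(g(t)) = 4*(3t + 3)^2 + (-4)*(3t + 3) + (-5)
(3t + 3)^2 = 9t^2 + 18t + 9
Expand and combine: 36t^2 + 60t + 19


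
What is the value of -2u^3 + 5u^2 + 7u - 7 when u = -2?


Using direct substitution:
  -2 * (-2)^3 = 16
  5 * (-2)^2 = 20
  7 * (-2)^1 = -14
  constant: -7
Sum = 16 + 20 - 14 - 7 = 15


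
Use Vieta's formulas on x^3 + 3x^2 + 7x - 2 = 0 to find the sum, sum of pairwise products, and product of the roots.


Monic cubic x^3+bx^2+cx+d=0: sum=-b, pairwise sum=c, product=-d.
b=3, c=7, d=-2
r1+r2+r3 = -3
r1r2+r1r3+r2r3 = 7
r1r2r3 = 2


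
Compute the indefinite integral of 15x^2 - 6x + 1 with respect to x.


Reverse power rule on each term:
  ∫ 15x^2 dx = 5x^3
  ∫ -6x dx = -3x^2
  ∫ 1 dx = x
F(x) = 5x^3 - 3x^2 + x + C


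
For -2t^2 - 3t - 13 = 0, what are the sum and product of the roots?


For at^2+bt+c=0: sum = -b/a, product = c/a.
a=-2, b=-3, c=-13
Sum = -(-3)/-2 = -3/2
Product = (-13)/-2 = 13/2


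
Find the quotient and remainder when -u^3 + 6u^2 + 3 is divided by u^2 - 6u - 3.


(-u^3 + 6u^2 + 3) / (u^2 - 6u - 3)
Step 1: -u * (u^2 - 6u - 3) = -u^3 + 6u^2 + 3u; subtract.
Step 2: 0 * (u^2 - 6u - 3) = 0; subtract.
Quotient: -u, Remainder: -3u + 3


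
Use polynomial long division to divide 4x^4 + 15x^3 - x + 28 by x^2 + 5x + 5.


(4x^4 + 15x^3 - x + 28) / (x^2 + 5x + 5)
Step 1: 4x^2 * (x^2 + 5x + 5) = 4x^4 + 20x^3 + 20x^2; subtract.
Step 2: -5x * (x^2 + 5x + 5) = -5x^3 - 25x^2 - 25x; subtract.
Step 3: 5 * (x^2 + 5x + 5) = 5x^2 + 25x + 25; subtract.
Quotient: 4x^2 - 5x + 5, Remainder: -x + 3


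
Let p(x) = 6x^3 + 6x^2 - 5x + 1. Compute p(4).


Using direct substitution:
  6 * (4)^3 = 384
  6 * (4)^2 = 96
  -5 * (4)^1 = -20
  constant: 1
Sum = 384 + 96 - 20 + 1 = 461


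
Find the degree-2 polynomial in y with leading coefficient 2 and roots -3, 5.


p(y) = 2(y + 3)(y - 5)
Expand: 2y^2 - 4y - 30


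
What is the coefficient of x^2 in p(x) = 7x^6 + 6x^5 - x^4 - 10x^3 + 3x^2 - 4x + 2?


Read off the coefficient of x^2: 3


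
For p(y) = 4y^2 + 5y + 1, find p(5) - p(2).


p(5) = 126
p(2) = 27
p(5) - p(2) = 126 - 27 = 99


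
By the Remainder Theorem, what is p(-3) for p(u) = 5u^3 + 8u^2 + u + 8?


By the Remainder Theorem, the remainder equals p(-3):
  5*(-3)^3 = -135
  8*(-3)^2 = 72
  1*(-3)^1 = -3
  constant: 8
Sum: -135 + 72 - 3 + 8 = -58


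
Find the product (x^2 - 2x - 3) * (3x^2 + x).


Distribute each term of the first polynomial:
  (x^2)(3x^2 + x) = 3x^4 + x^3
  (-2x)(3x^2 + x) = -6x^3 - 2x^2
  (-3)(3x^2 + x) = -9x^2 - 3x
Sum: 3x^4 - 5x^3 - 11x^2 - 3x


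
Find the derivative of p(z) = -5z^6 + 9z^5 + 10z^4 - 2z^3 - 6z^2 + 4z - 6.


Apply the power rule term by term:
  d/dz(-5z^6) = -30z^5
  d/dz(9z^5) = 45z^4
  d/dz(10z^4) = 40z^3
  d/dz(-2z^3) = -6z^2
  d/dz(-6z^2) = -12z
  d/dz(4z) = 4
  d/dz(-6) = 0
p'(z) = -30z^5 + 45z^4 + 40z^3 - 6z^2 - 12z + 4


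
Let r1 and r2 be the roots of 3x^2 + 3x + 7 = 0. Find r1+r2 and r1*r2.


For ax^2+bx+c=0: sum = -b/a, product = c/a.
a=3, b=3, c=7
Sum = -(3)/3 = -1
Product = (7)/3 = 7/3


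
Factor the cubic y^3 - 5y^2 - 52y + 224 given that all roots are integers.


Try integer roots (divisors of 224). y=-7: p(-7)=0.
Divide out (y + 7): quotient is y^2 - 12y + 32.
Factor the quadratic: (y - 4)(y - 8)
Result: (y + 7)(y - 4)(y - 8)


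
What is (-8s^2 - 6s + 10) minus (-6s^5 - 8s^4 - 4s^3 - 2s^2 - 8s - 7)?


Distribute the minus sign:
  (-8s^2 - 6s + 10)
- (-6s^5 - 8s^4 - 4s^3 - 2s^2 - 8s - 7)
Negate second polynomial: 6s^5 + 8s^4 + 4s^3 + 2s^2 + 8s + 7
Add: 6s^5 + 8s^4 + 4s^3 - 6s^2 + 2s + 17


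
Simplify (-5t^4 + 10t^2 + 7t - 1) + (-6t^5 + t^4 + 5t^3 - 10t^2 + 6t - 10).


Align terms by degree and add:
  -5t^4 + 10t^2 + 7t - 1
  -6t^5 + t^4 + 5t^3 - 10t^2 + 6t - 10
= -6t^5 - 4t^4 + 5t^3 + 13t - 11


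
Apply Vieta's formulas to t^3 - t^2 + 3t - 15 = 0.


Monic cubic t^3+bt^2+ct+d=0: sum=-b, pairwise sum=c, product=-d.
b=-1, c=3, d=-15
r1+r2+r3 = 1
r1r2+r1r3+r2r3 = 3
r1r2r3 = 15


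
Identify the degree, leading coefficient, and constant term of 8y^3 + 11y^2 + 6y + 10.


Highest power of y is 3, with coefficient 8. Constant term is 10.
Degree = 3, leading coefficient = 8, constant term = 10


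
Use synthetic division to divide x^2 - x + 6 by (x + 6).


Synthetic division with c = -6. Coefficients: 1, -1, 6
Bring down 1.
  1 * -6 = -6; -6 - 1 = -7
  -7 * -6 = 42; 42 + 6 = 48
Quotient: x - 7, Remainder: 48


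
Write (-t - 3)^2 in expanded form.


Expand (-t - 3)^2 by repeated multiplication:
= t^2 + 6t + 9
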